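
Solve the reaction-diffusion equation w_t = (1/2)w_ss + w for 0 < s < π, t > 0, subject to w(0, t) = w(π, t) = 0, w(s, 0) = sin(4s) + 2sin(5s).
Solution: Substitute w = exp(t)u, i.e. u = exp(-t)w.
By the product rule, w_t = exp(t)(u_t + u), w_ss = exp(t)u_ss.
Substituting into the PDE and dividing by exp(t): u_t + u = (1/2)u_ss + u.
The lower-order terms cancel, leaving the standard heat equation u_t = (1/2)u_ss.
Initial data for u: u(s,0) = w(s,0) = sin(4s) + 2sin(5s). The boundary conditions carry over: u(0,t) = u(π,t) = 0.
Solve for u:
  Using separation of variables u = X(s)T(t):
  Eigenfunctions: sin(ns), n = 1, 2, 3, ...
  General solution: u(s, t) = Σ c_n sin(ns) exp(-n² t/2)
  Matching u(s,0) = sin(4s) + 2sin(5s) term by term: c_4=1, c_5=2.
Hence u(s,t) = exp(-8t)sin(4s) + 2exp(-25t/2)sin(5s).
Transform back: w(s,t) = exp(t)u(s,t).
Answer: w(s, t) = exp(-7t)sin(4s) + 2exp(-23t/2)sin(5s)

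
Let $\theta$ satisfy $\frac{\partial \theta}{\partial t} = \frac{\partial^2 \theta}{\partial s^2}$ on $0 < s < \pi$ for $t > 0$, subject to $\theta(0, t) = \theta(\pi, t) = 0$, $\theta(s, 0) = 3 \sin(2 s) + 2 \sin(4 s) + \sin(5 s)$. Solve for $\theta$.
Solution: Using separation of variables $\theta = X(s)G(t)$:
Eigenfunctions: $\sin(ns)$, $n = 1, 2, 3, \ldots$
General solution: $\theta(s, t) = \sum c_n \sin(ns) e^{-n^2 t}$
Matching $\theta(s,0) = 3 \sin(2 s) + 2 \sin(4 s) + \sin(5 s)$ term by term: $c_2=3, c_4=2, c_5=1$.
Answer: $\theta(s, t) = 3 e^{-4 t} \sin(2 s) + 2 e^{-16 t} \sin(4 s) + e^{-25 t} \sin(5 s)$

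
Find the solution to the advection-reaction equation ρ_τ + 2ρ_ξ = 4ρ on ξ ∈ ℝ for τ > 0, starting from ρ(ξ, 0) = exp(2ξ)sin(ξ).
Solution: Substitute ρ = exp(2ξ)u, i.e. u = exp(-2ξ)ρ.
By the product rule, ρ_ξ = exp(2ξ)(u_ξ + 2u), ρ_τ = exp(2ξ)u_τ.
Substituting into the PDE and dividing by exp(2ξ): u_τ + 2(u_ξ + 2u) = 4u.
The lower-order terms cancel, leaving the standard advection equation u_τ + 2u_ξ = 0.
Initial data for u: u(ξ,0) = exp(-2ξ)ρ(ξ,0) = sin(ξ).
Solve for u:
  By method of characteristics (waves move right with speed 2):
  Along characteristics ξ - 2τ = const, u is constant, so u(ξ,τ) = f(ξ - 2τ) with f = u(·, 0).
Hence u(ξ,τ) = sin(ξ - 2τ).
Transform back: ρ(ξ,τ) = exp(2ξ)u(ξ,τ).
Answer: ρ(ξ, τ) = exp(2ξ)sin(ξ - 2τ)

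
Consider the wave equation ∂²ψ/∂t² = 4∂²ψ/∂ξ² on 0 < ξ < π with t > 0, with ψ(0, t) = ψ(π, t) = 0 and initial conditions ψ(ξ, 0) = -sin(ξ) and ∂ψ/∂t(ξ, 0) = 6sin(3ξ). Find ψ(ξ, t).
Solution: Using separation of variables ψ = X(ξ)T(t):
Eigenfunctions: sin(nξ), n = 1, 2, 3, ...
General solution: ψ(ξ, t) = Σ [A_n cos(2n t) + B_n sin(2n t)] sin(nξ)
From ψ(ξ,0) = -sin(ξ): A_1=-1. From ψ_t(ξ,0) = 6sin(3ξ), using ψ_t(ξ,0) = Σ ω_n B_n sin(nξ) with ω_n = 2n: B_3 = 6/6 = 1.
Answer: ψ(ξ, t) = sin(6t)sin(3ξ) - sin(ξ)cos(2t)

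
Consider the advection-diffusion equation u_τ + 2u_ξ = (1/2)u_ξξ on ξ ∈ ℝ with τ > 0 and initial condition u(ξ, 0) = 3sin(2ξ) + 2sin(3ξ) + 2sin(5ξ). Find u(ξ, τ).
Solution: Change to a moving frame: let η = ξ - 2τ, σ = τ and write u(ξ,τ) = w(η,σ).
By the chain rule u_τ = w_σ - 2w_η, u_ξ = w_η, u_ξξ = w_ηη.
Then u_τ + 2u_ξ = w_σ: the advection term cancels and the PDE becomes the heat equation w_σ = (1/2)w_ηη on η ∈ ℝ.
Initial data: w(η,0) = u(η,0) = 3sin(2η) + 2sin(3η) + 2sin(5η).
On η ∈ ℝ each mode satisfies (sin(nη))″ = -n² sin(nη), so exp(-n²σ/2) sin(nη) solves the heat equation; by superposition w(η,σ) = Σ c_n exp(-n²σ/2) sin(nη).
Reading off the coefficients: c_2=3, c_3=2, c_5=2, so w(η,σ) = 3exp(-2σ)sin(2η) + 2exp(-9σ/2)sin(3η) + 2exp(-25σ/2)sin(5η).
Substituting back η = ξ - 2τ, σ = τ: u(ξ,τ) = w(ξ - 2τ, τ).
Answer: u(ξ, τ) = 3exp(-2τ)sin(2ξ - 4τ) + 2exp(-9τ/2)sin(3ξ - 6τ) + 2exp(-25τ/2)sin(5ξ - 10τ)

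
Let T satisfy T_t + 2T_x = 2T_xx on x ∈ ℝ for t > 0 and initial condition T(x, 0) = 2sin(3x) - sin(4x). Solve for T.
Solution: Moving frame: η = x - 2t, σ = t, T = u(η,σ), so T_t = u_σ - 2u_η and T_xx = u_ηη.
Hence T_t + 2T_x = u_σ and the PDE becomes the heat equation u_σ = 2u_ηη on η ∈ ℝ.
Initial data: u(η,0) = T(η,0) = 2sin(3η) - sin(4η). Each mode sin(nη) decays as exp(-2n²σ) on ℝ, so u(η,σ) = Σ c_n exp(-2n²σ) sin(nη) with c_3=2, c_4=-1: u(η,σ) = 2exp(-18σ)sin(3η) - exp(-32σ)sin(4η).
Substituting back: T(x,t) = u(x - 2t, t).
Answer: T(x, t) = -2exp(-18t)sin(6t - 3x) + exp(-32t)sin(8t - 4x)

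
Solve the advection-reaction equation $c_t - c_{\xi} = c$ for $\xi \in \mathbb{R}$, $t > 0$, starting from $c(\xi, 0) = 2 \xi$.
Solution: Substitute $c = e^{t}u$, i.e. $u = e^{-t}c$.
By the product rule, $c_t = e^{t}(u_t + u)$, $c_{\xi} = e^{t}u_{\xi}$.
Substituting into the PDE and dividing by $e^{t}$: $u_t + u - u_{\xi} = u$.
The lower-order terms cancel, leaving the standard advection equation $u_t - u_{\xi} = 0$.
Initial data for $u$: $u(\xi,0) = c(\xi,0) = 2 \xi$.
Solve for $u$:
  By method of characteristics (waves move left with speed 1):
  Along characteristics $\xi + t =$ const, $u$ is constant, so $u(\xi,t) = f(\xi + t)$ with $f = u( \cdot , 0)$.
Hence $u(\xi,t) = 2 t + 2 \xi$.
Transform back: $c(\xi,t) = e^{t}u(\xi,t)$.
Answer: $c(\xi, t) = 2 \xi e^{t} + 2 t e^{t}$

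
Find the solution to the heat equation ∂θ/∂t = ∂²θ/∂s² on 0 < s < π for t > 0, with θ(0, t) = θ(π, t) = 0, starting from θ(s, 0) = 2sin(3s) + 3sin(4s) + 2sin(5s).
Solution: Separating variables: θ = Σ c_n exp(-n²t) sin(ns). From θ(s,0) = 2sin(3s) + 3sin(4s) + 2sin(5s): c_3=2, c_4=3, c_5=2.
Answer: θ(s, t) = 2exp(-9t)sin(3s) + 3exp(-16t)sin(4s) + 2exp(-25t)sin(5s)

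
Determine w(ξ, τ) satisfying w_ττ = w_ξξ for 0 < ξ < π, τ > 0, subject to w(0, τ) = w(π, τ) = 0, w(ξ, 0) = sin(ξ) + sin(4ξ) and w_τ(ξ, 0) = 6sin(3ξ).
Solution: Separating variables: w = Σ [A_n cos(ω_n τ) + B_n sin(ω_n τ)] sin(nξ), ω_n = n. From ICs (B_n = velocity coefficient / ω_n): A_1=1, A_4=1, B_3=2.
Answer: w(ξ, τ) = sin(ξ)cos(τ) + 2sin(3ξ)sin(3τ) + sin(4ξ)cos(4τ)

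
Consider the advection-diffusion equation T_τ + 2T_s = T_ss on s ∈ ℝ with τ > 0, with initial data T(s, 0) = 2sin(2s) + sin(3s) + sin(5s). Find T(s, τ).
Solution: Moving frame: η = s - 2τ, σ = τ, T = u(η,σ), so T_τ = u_σ - 2u_η and T_ss = u_ηη.
Hence T_τ + 2T_s = u_σ and the PDE becomes the heat equation u_σ = u_ηη on η ∈ ℝ.
Initial data: u(η,0) = T(η,0) = 2sin(2η) + sin(3η) + sin(5η). Each mode sin(nη) decays as exp(-n²σ) on ℝ, so u(η,σ) = Σ c_n exp(-n²σ) sin(nη) with c_2=2, c_3=1, c_5=1: u(η,σ) = 2exp(-4σ)sin(2η) + exp(-9σ)sin(3η) + exp(-25σ)sin(5η).
Substituting back: T(s,τ) = u(s - 2τ, τ).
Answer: T(s, τ) = 2exp(-4τ)sin(2s - 4τ) + exp(-9τ)sin(3s - 6τ) + exp(-25τ)sin(5s - 10τ)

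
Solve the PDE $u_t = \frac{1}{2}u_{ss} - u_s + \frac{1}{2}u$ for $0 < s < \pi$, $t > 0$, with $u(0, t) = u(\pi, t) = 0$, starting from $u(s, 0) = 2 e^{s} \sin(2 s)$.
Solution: Substitute $u = e^{s}w$, i.e. $w = e^{-s}u$.
By the product rule, $u_s = e^{s}(w_s + w)$, $u_{ss} = e^{s}(w_{ss} + 2w_s + w)$, $u_t = e^{s}w_t$.
Substituting into the PDE and dividing by $e^{s}$: $w_t = \frac{1}{2}(w_{ss} + 2w_s + w) - (w_s + w) + \frac{1}{2}w$.
The lower-order terms cancel, leaving the standard heat equation $w_t = \frac{1}{2}w_{ss}$.
Initial data for $w$: $w(s,0) = e^{-s}u(s,0) = 2 \sin(2 s)$. The boundary conditions carry over: $w(0,t) = w(\pi,t) = 0$.
Solve for $w$:
  Using separation of variables $w = X(s)T(t)$:
  Eigenfunctions: $\sin(ns)$, $n = 1, 2, 3, \ldots$
  General solution: $w(s, t) = \sum c_n \sin(ns) e^{-n^2 t/2}$
  Matching $w(s,0) = 2 \sin(2 s)$ term by term: $c_2=2$.
Hence $w(s,t) = 2 e^{-2 t} \sin(2 s)$.
Transform back: $u(s,t) = e^{s}w(s,t)$.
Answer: $u(s, t) = 2 e^{s} e^{-2 t} \sin(2 s)$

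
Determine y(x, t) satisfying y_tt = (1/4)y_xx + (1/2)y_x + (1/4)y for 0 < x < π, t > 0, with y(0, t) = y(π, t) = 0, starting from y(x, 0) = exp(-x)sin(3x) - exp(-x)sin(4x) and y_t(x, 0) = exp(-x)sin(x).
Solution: Substitute y = exp(-x)u, i.e. u = exp(x)y.
By the product rule, y_x = exp(-x)(u_x - u), y_xx = exp(-x)(u_xx - 2u_x + u), y_tt = exp(-x)u_tt.
Substituting into the PDE and dividing by exp(-x): u_tt = (1/4)(u_xx - 2u_x + u) + (1/2)(u_x - u) + (1/4)u.
The lower-order terms cancel, leaving the standard wave equation u_tt = (1/4)u_xx.
Initial data for u: u(x,0) = exp(x)y(x,0) = sin(3x) - sin(4x); u_t(x,0) = exp(x)y_t(x,0) = sin(x). The boundary conditions carry over: u(0,t) = u(π,t) = 0.
Solve for u:
  Using separation of variables u = X(x)T(t):
  Eigenfunctions: sin(nx), n = 1, 2, 3, ...
  General solution: u(x, t) = Σ [A_n cos(n t/2) + B_n sin(n t/2)] sin(nx)
  From u(x,0) = sin(3x) - sin(4x): A_3=1, A_4=-1. From u_t(x,0) = sin(x), using u_t(x,0) = Σ ω_n B_n sin(nx) with ω_n = n/2: B_1 = 1/(1/2) = 2.
Hence u(x,t) = 2sin(t/2)sin(x) + sin(3x)cos(3t/2) - sin(4x)cos(2t).
Transform back: y(x,t) = exp(-x)u(x,t).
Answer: y(x, t) = 2exp(-x)sin(t/2)sin(x) + exp(-x)sin(3x)cos(3t/2) - exp(-x)sin(4x)cos(2t)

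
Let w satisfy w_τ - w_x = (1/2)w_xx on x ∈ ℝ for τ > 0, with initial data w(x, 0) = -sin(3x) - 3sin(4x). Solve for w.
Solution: Change to a moving frame: let η = x + τ, σ = τ and write w(x,τ) = u(η,σ).
By the chain rule w_τ = u_σ + u_η, w_x = u_η, w_xx = u_ηη.
Then w_τ - w_x = u_σ: the advection term cancels and the PDE becomes the heat equation u_σ = (1/2)u_ηη on η ∈ ℝ.
Initial data: u(η,0) = w(η,0) = -sin(3η) - 3sin(4η).
On η ∈ ℝ each mode satisfies (sin(nη))″ = -n² sin(nη), so exp(-n²σ/2) sin(nη) solves the heat equation; by superposition u(η,σ) = Σ c_n exp(-n²σ/2) sin(nη).
Reading off the coefficients: c_3=-1, c_4=-3, so u(η,σ) = -3exp(-8σ)sin(4η) - exp(-9σ/2)sin(3η).
Substituting back η = x + τ, σ = τ: w(x,τ) = u(x + τ, τ).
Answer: w(x, τ) = -3exp(-8τ)sin(4x + 4τ) - exp(-9τ/2)sin(3x + 3τ)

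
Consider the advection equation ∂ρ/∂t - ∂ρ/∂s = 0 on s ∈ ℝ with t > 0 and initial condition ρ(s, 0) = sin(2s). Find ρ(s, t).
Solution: By characteristics (ds/dt = -1), ρ(s,t) = f(s + t) with f = ρ(·, 0).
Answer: ρ(s, t) = sin(2s + 2t)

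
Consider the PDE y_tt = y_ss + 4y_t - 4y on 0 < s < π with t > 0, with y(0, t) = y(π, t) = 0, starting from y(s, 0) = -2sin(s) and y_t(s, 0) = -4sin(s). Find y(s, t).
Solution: Substitute y = exp(2t)u, i.e. u = exp(-2t)y.
By the product rule, y_t = exp(2t)(u_t + 2u), y_tt = exp(2t)(u_tt + 4u_t + 4u), y_ss = exp(2t)u_ss.
Substituting into the PDE and dividing by exp(2t): u_tt + 4u_t + 4u = u_ss + 4(u_t + 2u) - 4u.
The lower-order terms cancel, leaving the standard wave equation u_tt = u_ss.
Initial data for u: u(s,0) = y(s,0) = -2sin(s); u_t(s,0) = y_t(s,0) - 2y(s,0) = 0. The boundary conditions carry over: u(0,t) = u(π,t) = 0.
Solve for u:
  Using separation of variables u = X(s)T(t):
  Eigenfunctions: sin(ns), n = 1, 2, 3, ...
  General solution: u(s, t) = Σ [A_n cos(n t) + B_n sin(n t)] sin(ns)
  From u(s,0) = -2sin(s): A_1=-2. From u_t(s,0) = 0: all B_n = 0.
Hence u(s,t) = -2sin(s)cos(t).
Transform back: y(s,t) = exp(2t)u(s,t).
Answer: y(s, t) = -2exp(2t)sin(s)cos(t)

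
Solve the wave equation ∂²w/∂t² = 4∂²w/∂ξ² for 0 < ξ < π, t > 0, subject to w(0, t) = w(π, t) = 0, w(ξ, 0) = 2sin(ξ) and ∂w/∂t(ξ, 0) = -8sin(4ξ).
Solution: Using separation of variables w = X(ξ)T(t):
Eigenfunctions: sin(nξ), n = 1, 2, 3, ...
General solution: w(ξ, t) = Σ [A_n cos(2n t) + B_n sin(2n t)] sin(nξ)
From w(ξ,0) = 2sin(ξ): A_1=2. From w_t(ξ,0) = -8sin(4ξ), using w_t(ξ,0) = Σ ω_n B_n sin(nξ) with ω_n = 2n: B_4 = (-8)/8 = -1.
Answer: w(ξ, t) = -sin(8t)sin(4ξ) + 2sin(ξ)cos(2t)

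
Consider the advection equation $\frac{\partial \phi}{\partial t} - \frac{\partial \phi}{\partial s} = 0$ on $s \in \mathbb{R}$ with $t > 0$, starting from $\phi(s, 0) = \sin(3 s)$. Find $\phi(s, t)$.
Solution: By characteristics ($ds/dt = -1$), $\phi(s,t) = f(s + t)$ with $f = \phi( \cdot , 0)$.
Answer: $\phi(s, t) = \sin(3 s + 3 t)$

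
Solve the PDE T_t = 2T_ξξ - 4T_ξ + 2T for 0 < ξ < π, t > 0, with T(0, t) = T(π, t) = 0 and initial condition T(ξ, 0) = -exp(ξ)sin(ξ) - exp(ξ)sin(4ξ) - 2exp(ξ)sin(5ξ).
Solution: Substitute T = exp(ξ)u, i.e. u = exp(-ξ)T.
By the product rule, T_ξ = exp(ξ)(u_ξ + u), T_ξξ = exp(ξ)(u_ξξ + 2u_ξ + u), T_t = exp(ξ)u_t.
Substituting into the PDE and dividing by exp(ξ): u_t = 2(u_ξξ + 2u_ξ + u) - 4(u_ξ + u) + 2u.
The lower-order terms cancel, leaving the standard heat equation u_t = 2u_ξξ.
Initial data for u: u(ξ,0) = exp(-ξ)T(ξ,0) = -sin(ξ) - sin(4ξ) - 2sin(5ξ). The boundary conditions carry over: u(0,t) = u(π,t) = 0.
Solve for u:
  Using separation of variables u = X(ξ)G(t):
  Eigenfunctions: sin(nξ), n = 1, 2, 3, ...
  General solution: u(ξ, t) = Σ c_n sin(nξ) exp(-2n² t)
  Matching u(ξ,0) = -sin(ξ) - sin(4ξ) - 2sin(5ξ) term by term: c_1=-1, c_4=-1, c_5=-2.
Hence u(ξ,t) = -exp(-2t)sin(ξ) - exp(-32t)sin(4ξ) - 2exp(-50t)sin(5ξ).
Transform back: T(ξ,t) = exp(ξ)u(ξ,t).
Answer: T(ξ, t) = -exp(-2t)exp(ξ)sin(ξ) - exp(-32t)exp(ξ)sin(4ξ) - 2exp(-50t)exp(ξ)sin(5ξ)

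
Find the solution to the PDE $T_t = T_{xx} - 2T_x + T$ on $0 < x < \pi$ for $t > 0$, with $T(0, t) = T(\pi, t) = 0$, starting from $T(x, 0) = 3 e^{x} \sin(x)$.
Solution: Substitute $T = e^{x}u$.
Then $T_x = e^{x}(u_x + u)$, $T_{xx} = e^{x}(u_{xx} + 2u_x + u)$, $T_t = e^{x}u_t$; substituting and dividing by $e^{x}$, the lower-order terms cancel: $u_t = u_{xx}$ (standard heat equation).
Data for $u$: $u(x,0) = e^{-x}T(x,0) = 3 \sin(x)$. The boundary conditions carry over: $u(0,t) = u(\pi,t) = 0$.
Separating variables: $u = \sum c_n e^{-n^2t} \sin(nx)$. From $u(x,0) = 3 \sin(x)$: $c_1=3$.
So $u(x,t) = 3 e^{-t} \sin(x)$, and $T(x,t) = e^{x}u(x,t)$.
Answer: $T(x, t) = 3 e^{-t} e^{x} \sin(x)$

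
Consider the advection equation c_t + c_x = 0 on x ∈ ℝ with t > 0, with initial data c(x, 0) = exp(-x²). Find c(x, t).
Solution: By method of characteristics (waves move right with speed 1):
Along characteristics x - t = const, c is constant, so c(x,t) = f(x - t) with f = c(·, 0).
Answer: c(x, t) = exp(-(-t + x)²)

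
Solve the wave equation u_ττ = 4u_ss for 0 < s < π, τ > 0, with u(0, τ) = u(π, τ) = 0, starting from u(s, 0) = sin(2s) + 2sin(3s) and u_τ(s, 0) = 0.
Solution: Separating variables: u = Σ [A_n cos(ω_n τ) + B_n sin(ω_n τ)] sin(ns), ω_n = 2n. From ICs: A_2=1, A_3=2.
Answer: u(s, τ) = sin(2s)cos(4τ) + 2sin(3s)cos(6τ)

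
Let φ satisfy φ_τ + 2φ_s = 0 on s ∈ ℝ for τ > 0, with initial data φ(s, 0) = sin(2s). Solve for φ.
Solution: By characteristics (ds/dτ = 2), φ(s,τ) = f(s - 2τ) with f = φ(·, 0).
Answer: φ(s, τ) = sin(2s - 4τ)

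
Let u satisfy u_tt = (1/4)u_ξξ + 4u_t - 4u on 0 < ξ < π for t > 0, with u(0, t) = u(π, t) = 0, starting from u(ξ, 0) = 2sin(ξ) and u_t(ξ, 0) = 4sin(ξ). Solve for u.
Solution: Substitute u = exp(2t)w, i.e. w = exp(-2t)u.
By the product rule, u_t = exp(2t)(w_t + 2w), u_tt = exp(2t)(w_tt + 4w_t + 4w), u_ξξ = exp(2t)w_ξξ.
Substituting into the PDE and dividing by exp(2t): w_tt + 4w_t + 4w = (1/4)w_ξξ + 4(w_t + 2w) - 4w.
The lower-order terms cancel, leaving the standard wave equation w_tt = (1/4)w_ξξ.
Initial data for w: w(ξ,0) = u(ξ,0) = 2sin(ξ); w_t(ξ,0) = u_t(ξ,0) - 2u(ξ,0) = 0. The boundary conditions carry over: w(0,t) = w(π,t) = 0.
Solve for w:
  Using separation of variables w = X(ξ)T(t):
  Eigenfunctions: sin(nξ), n = 1, 2, 3, ...
  General solution: w(ξ, t) = Σ [A_n cos(n t/2) + B_n sin(n t/2)] sin(nξ)
  From w(ξ,0) = 2sin(ξ): A_1=2. From w_t(ξ,0) = 0: all B_n = 0.
Hence w(ξ,t) = 2sin(ξ)cos(t/2).
Transform back: u(ξ,t) = exp(2t)w(ξ,t).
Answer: u(ξ, t) = 2exp(2t)sin(ξ)cos(t/2)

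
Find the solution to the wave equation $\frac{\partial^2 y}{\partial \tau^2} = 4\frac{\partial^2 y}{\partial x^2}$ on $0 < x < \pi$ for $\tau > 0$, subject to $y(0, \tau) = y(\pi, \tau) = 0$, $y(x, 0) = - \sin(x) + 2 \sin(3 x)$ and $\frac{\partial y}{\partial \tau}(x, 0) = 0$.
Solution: Using separation of variables $y = X(x)T(\tau)$:
Eigenfunctions: $\sin(nx)$, $n = 1, 2, 3, \ldots$
General solution: $y(x, \tau) = \sum [A_n \cos(2n \tau) + B_n \sin(2n \tau)] \sin(nx)$
From $y(x,0) = - \sin(x) + 2 \sin(3 x)$: $A_1=-1, A_3=2$. From $y_{\tau}(x,0) = 0$: all $B_n = 0$.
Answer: $y(x, \tau) = - \sin(x) \cos(2 \tau) + 2 \sin(3 x) \cos(6 \tau)$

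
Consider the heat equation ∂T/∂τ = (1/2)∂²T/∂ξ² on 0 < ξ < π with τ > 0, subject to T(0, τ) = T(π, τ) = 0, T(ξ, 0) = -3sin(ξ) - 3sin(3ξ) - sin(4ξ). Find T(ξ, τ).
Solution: Separating variables: T = Σ c_n exp(-n²τ/2) sin(nξ). From T(ξ,0) = -3sin(ξ) - 3sin(3ξ) - sin(4ξ): c_1=-3, c_3=-3, c_4=-1.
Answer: T(ξ, τ) = -exp(-8τ)sin(4ξ) - 3exp(-τ/2)sin(ξ) - 3exp(-9τ/2)sin(3ξ)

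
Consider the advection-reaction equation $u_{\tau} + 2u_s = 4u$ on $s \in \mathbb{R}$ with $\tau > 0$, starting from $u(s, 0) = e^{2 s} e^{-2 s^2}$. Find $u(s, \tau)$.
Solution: Substitute $u = e^{2s}w$.
Then $u_s = e^{2s}(w_s + 2w)$, $u_{\tau} = e^{2s}w_{\tau}$; substituting and dividing by $e^{2s}$, the lower-order terms cancel: $w_{\tau} + 2w_s = 0$ (standard advection equation).
Data for $w$: $w(s,0) = e^{-2s}u(s,0) = e^{-2 s^2}$.
By characteristics ($ds/d\tau = 2$), $w(s,\tau) = f(s - 2\tau)$ with $f = w( \cdot , 0)$.
So $w(s,\tau) = e^{-2 (s - 2 \tau)^2}$, and $u(s,\tau) = e^{2s}w(s,\tau)$.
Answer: $u(s, \tau) = e^{2 s} e^{-2 (-2 \tau + s)^2}$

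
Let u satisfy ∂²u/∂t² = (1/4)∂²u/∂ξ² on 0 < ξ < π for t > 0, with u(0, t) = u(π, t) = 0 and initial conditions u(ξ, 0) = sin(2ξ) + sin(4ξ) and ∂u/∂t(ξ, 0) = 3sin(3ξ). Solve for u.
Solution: Using separation of variables u = X(ξ)T(t):
Eigenfunctions: sin(nξ), n = 1, 2, 3, ...
General solution: u(ξ, t) = Σ [A_n cos(n t/2) + B_n sin(n t/2)] sin(nξ)
From u(ξ,0) = sin(2ξ) + sin(4ξ): A_2=1, A_4=1. From u_t(ξ,0) = 3sin(3ξ), using u_t(ξ,0) = Σ ω_n B_n sin(nξ) with ω_n = n/2: B_3 = 3/(3/2) = 2.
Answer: u(ξ, t) = 2sin(3t/2)sin(3ξ) + sin(2ξ)cos(t) + sin(4ξ)cos(2t)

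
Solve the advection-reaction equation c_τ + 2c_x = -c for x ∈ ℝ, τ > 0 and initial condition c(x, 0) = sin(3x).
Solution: Substitute c = exp(-τ)u, i.e. u = exp(τ)c.
By the product rule, c_τ = exp(-τ)(u_τ - u), c_x = exp(-τ)u_x.
Substituting into the PDE and dividing by exp(-τ): u_τ - u + 2u_x = -u.
The lower-order terms cancel, leaving the standard advection equation u_τ + 2u_x = 0.
Initial data for u: u(x,0) = c(x,0) = sin(3x).
Solve for u:
  By method of characteristics (waves move right with speed 2):
  Along characteristics x - 2τ = const, u is constant, so u(x,τ) = f(x - 2τ) with f = u(·, 0).
Hence u(x,τ) = sin(3x - 6τ).
Transform back: c(x,τ) = exp(-τ)u(x,τ).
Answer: c(x, τ) = exp(-τ)sin(3x - 6τ)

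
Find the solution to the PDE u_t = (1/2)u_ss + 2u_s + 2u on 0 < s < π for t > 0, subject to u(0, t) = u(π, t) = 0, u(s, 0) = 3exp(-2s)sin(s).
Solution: Substitute u = exp(-2s)w.
Then u_s = exp(-2s)(w_s - 2w), u_ss = exp(-2s)(w_ss - 4w_s + 4w), u_t = exp(-2s)w_t; substituting and dividing by exp(-2s), the lower-order terms cancel: w_t = (1/2)w_ss (standard heat equation).
Data for w: w(s,0) = exp(2s)u(s,0) = 3sin(s). The boundary conditions carry over: w(0,t) = w(π,t) = 0.
Separating variables: w = Σ c_n exp(-n²t/2) sin(ns). From w(s,0) = 3sin(s): c_1=3.
So w(s,t) = 3exp(-t/2)sin(s), and u(s,t) = exp(-2s)w(s,t).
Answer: u(s, t) = 3exp(-2s)exp(-t/2)sin(s)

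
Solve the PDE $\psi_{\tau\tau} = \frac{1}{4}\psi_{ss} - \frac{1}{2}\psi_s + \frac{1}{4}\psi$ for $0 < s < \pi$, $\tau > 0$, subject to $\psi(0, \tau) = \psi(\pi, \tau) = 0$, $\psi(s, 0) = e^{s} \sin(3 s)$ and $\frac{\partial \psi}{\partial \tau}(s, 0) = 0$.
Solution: Substitute $\psi = e^{s}u$, i.e. $u = e^{-s}\psi$.
By the product rule, $\psi_s = e^{s}(u_s + u)$, $\psi_{ss} = e^{s}(u_{ss} + 2u_s + u)$, $\psi_{\tau\tau} = e^{s}u_{\tau\tau}$.
Substituting into the PDE and dividing by $e^{s}$: $u_{\tau\tau} = \frac{1}{4}(u_{ss} + 2u_s + u) - \frac{1}{2}(u_s + u) + \frac{1}{4}u$.
The lower-order terms cancel, leaving the standard wave equation $u_{\tau\tau} = \frac{1}{4}u_{ss}$.
Initial data for $u$: $u(s,0) = e^{-s}\psi(s,0) = \sin(3 s)$; $u_{\tau}(s,0) = e^{-s}\psi_{\tau}(s,0) = 0$. The boundary conditions carry over: $u(0,\tau) = u(\pi,\tau) = 0$.
Solve for $u$:
  Using separation of variables $u = X(s)T(\tau)$:
  Eigenfunctions: $\sin(ns)$, $n = 1, 2, 3, \ldots$
  General solution: $u(s, \tau) = \sum [A_n \cos(n \tau/2) + B_n \sin(n \tau/2)] \sin(ns)$
  From $u(s,0) = \sin(3 s)$: $A_3=1$. From $u_{\tau}(s,0) = 0$: all $B_n = 0$.
Hence $u(s,\tau) = \sin(3 s) \cos(3 \tau/2)$.
Transform back: $\psi(s,\tau) = e^{s}u(s,\tau)$.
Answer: $\psi(s, \tau) = e^{s} \sin(3 s) \cos(3 \tau/2)$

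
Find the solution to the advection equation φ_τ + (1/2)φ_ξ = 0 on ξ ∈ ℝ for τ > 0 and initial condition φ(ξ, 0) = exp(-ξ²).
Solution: By characteristics (dξ/dτ = 1/2), φ(ξ,τ) = f(ξ - (1/2)τ) with f = φ(·, 0).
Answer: φ(ξ, τ) = exp(-(ξ - τ/2)²)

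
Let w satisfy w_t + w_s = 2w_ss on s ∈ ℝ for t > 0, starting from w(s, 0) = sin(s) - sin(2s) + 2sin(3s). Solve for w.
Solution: Change to a moving frame: let η = s - t, σ = t and write w(s,t) = u(η,σ).
By the chain rule w_t = u_σ - u_η, w_s = u_η, w_ss = u_ηη.
Then w_t + w_s = u_σ: the advection term cancels and the PDE becomes the heat equation u_σ = 2u_ηη on η ∈ ℝ.
Initial data: u(η,0) = w(η,0) = sin(η) - sin(2η) + 2sin(3η).
On η ∈ ℝ each mode satisfies (sin(nη))″ = -n² sin(nη), so exp(-2n²σ) sin(nη) solves the heat equation; by superposition u(η,σ) = Σ c_n exp(-2n²σ) sin(nη).
Reading off the coefficients: c_1=1, c_2=-1, c_3=2, so u(η,σ) = exp(-2σ)sin(η) - exp(-8σ)sin(2η) + 2exp(-18σ)sin(3η).
Substituting back η = s - t, σ = t: w(s,t) = u(s - t, t).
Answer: w(s, t) = exp(-2t)sin(s - t) - exp(-8t)sin(2s - 2t) + 2exp(-18t)sin(3s - 3t)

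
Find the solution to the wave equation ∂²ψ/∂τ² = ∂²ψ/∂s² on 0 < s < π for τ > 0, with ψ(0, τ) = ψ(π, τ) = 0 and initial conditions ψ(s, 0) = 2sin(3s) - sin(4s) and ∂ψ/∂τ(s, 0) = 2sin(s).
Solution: Separating variables: ψ = Σ [A_n cos(ω_n τ) + B_n sin(ω_n τ)] sin(ns), ω_n = n. From ICs (B_n = velocity coefficient / ω_n): A_3=2, A_4=-1, B_1=2.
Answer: ψ(s, τ) = 2sin(s)sin(τ) + 2sin(3s)cos(3τ) - sin(4s)cos(4τ)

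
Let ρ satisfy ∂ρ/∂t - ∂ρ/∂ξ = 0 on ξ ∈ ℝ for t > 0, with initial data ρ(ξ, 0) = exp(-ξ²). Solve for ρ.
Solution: By characteristics (dξ/dt = -1), ρ(ξ,t) = f(ξ + t) with f = ρ(·, 0).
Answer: ρ(ξ, t) = exp(-(t + ξ)²)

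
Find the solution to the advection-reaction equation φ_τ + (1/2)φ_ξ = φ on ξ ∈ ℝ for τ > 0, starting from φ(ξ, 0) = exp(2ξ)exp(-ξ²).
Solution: Substitute φ = exp(2ξ)u, i.e. u = exp(-2ξ)φ.
By the product rule, φ_ξ = exp(2ξ)(u_ξ + 2u), φ_τ = exp(2ξ)u_τ.
Substituting into the PDE and dividing by exp(2ξ): u_τ + (1/2)(u_ξ + 2u) = u.
The lower-order terms cancel, leaving the standard advection equation u_τ + (1/2)u_ξ = 0.
Initial data for u: u(ξ,0) = exp(-2ξ)φ(ξ,0) = exp(-ξ²).
Solve for u:
  By method of characteristics (waves move right with speed 1/2):
  Along characteristics ξ - (1/2)τ = const, u is constant, so u(ξ,τ) = f(ξ - (1/2)τ) with f = u(·, 0).
Hence u(ξ,τ) = exp(-(ξ - τ/2)²).
Transform back: φ(ξ,τ) = exp(2ξ)u(ξ,τ).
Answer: φ(ξ, τ) = exp(2ξ)exp(-(ξ - τ/2)²)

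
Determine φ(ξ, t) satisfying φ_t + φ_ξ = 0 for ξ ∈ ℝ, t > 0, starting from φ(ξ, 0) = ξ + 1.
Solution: By method of characteristics (waves move right with speed 1):
Along characteristics ξ - t = const, φ is constant, so φ(ξ,t) = f(ξ - t) with f = φ(·, 0).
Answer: φ(ξ, t) = -t + ξ + 1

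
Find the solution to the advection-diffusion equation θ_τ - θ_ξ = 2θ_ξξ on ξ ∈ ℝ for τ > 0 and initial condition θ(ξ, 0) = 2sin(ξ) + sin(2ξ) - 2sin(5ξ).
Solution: Change to a moving frame: let η = ξ + τ, σ = τ and write θ(ξ,τ) = u(η,σ).
By the chain rule θ_τ = u_σ + u_η, θ_ξ = u_η, θ_ξξ = u_ηη.
Then θ_τ - θ_ξ = u_σ: the advection term cancels and the PDE becomes the heat equation u_σ = 2u_ηη on η ∈ ℝ.
Initial data: u(η,0) = θ(η,0) = 2sin(η) + sin(2η) - 2sin(5η).
On η ∈ ℝ each mode satisfies (sin(nη))″ = -n² sin(nη), so exp(-2n²σ) sin(nη) solves the heat equation; by superposition u(η,σ) = Σ c_n exp(-2n²σ) sin(nη).
Reading off the coefficients: c_1=2, c_2=1, c_5=-2, so u(η,σ) = 2exp(-2σ)sin(η) + exp(-8σ)sin(2η) - 2exp(-50σ)sin(5η).
Substituting back η = ξ + τ, σ = τ: θ(ξ,τ) = u(ξ + τ, τ).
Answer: θ(ξ, τ) = 2exp(-2τ)sin(ξ + τ) + exp(-8τ)sin(2ξ + 2τ) - 2exp(-50τ)sin(5ξ + 5τ)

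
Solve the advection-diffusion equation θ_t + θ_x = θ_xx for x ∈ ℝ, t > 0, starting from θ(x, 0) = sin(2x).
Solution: Change to a moving frame: let η = x - t, σ = t and write θ(x,t) = u(η,σ).
By the chain rule θ_t = u_σ - u_η, θ_x = u_η, θ_xx = u_ηη.
Then θ_t + θ_x = u_σ: the advection term cancels and the PDE becomes the heat equation u_σ = u_ηη on η ∈ ℝ.
Initial data: u(η,0) = θ(η,0) = sin(2η).
On η ∈ ℝ each mode satisfies (sin(nη))″ = -n² sin(nη), so exp(-n²σ) sin(nη) solves the heat equation; by superposition u(η,σ) = Σ c_n exp(-n²σ) sin(nη).
Reading off the coefficients: c_2=1, so u(η,σ) = exp(-4σ)sin(2η).
Substituting back η = x - t, σ = t: θ(x,t) = u(x - t, t).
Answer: θ(x, t) = -exp(-4t)sin(2t - 2x)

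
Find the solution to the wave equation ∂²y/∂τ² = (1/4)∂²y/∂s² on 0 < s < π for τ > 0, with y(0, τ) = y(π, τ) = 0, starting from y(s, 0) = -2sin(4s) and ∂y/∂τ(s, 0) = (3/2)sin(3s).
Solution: Using separation of variables y = X(s)T(τ):
Eigenfunctions: sin(ns), n = 1, 2, 3, ...
General solution: y(s, τ) = Σ [A_n cos(n τ/2) + B_n sin(n τ/2)] sin(ns)
From y(s,0) = -2sin(4s): A_4=-2. From y_τ(s,0) = (3/2)sin(3s), using y_τ(s,0) = Σ ω_n B_n sin(ns) with ω_n = n/2: B_3 = (3/2)/(3/2) = 1.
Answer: y(s, τ) = sin(3s)sin(3τ/2) - 2sin(4s)cos(2τ)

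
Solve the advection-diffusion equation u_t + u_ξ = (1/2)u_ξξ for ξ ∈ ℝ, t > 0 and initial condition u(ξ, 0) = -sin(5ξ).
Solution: Moving frame: η = ξ - t, σ = t, u = w(η,σ), so u_t = w_σ - w_η and u_ξξ = w_ηη.
Hence u_t + u_ξ = w_σ and the PDE becomes the heat equation w_σ = (1/2)w_ηη on η ∈ ℝ.
Initial data: w(η,0) = u(η,0) = -sin(5η). Each mode sin(nη) decays as exp(-n²σ/2) on ℝ, so w(η,σ) = Σ c_n exp(-n²σ/2) sin(nη) with c_5=-1: w(η,σ) = -exp(-25σ/2)sin(5η).
Substituting back: u(ξ,t) = w(ξ - t, t).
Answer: u(ξ, t) = exp(-25t/2)sin(5t - 5ξ)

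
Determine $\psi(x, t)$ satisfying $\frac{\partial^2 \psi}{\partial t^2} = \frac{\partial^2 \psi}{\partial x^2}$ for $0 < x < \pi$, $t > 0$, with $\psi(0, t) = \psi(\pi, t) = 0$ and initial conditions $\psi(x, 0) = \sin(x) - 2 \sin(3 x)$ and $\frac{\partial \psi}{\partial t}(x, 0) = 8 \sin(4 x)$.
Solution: Using separation of variables $\psi = X(x)T(t)$:
Eigenfunctions: $\sin(nx)$, $n = 1, 2, 3, \ldots$
General solution: $\psi(x, t) = \sum [A_n \cos(n t) + B_n \sin(n t)] \sin(nx)$
From $\psi(x,0) = \sin(x) - 2 \sin(3 x)$: $A_1=1, A_3=-2$. From $\psi_t(x,0) = 8 \sin(4 x)$, using $\psi_t(x,0) = \sum \omega_n B_n \sin(nx)$ with $\omega_n = n$: $B_4 = 8/4 = 2$.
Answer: $\psi(x, t) = 2 \sin(4 t) \sin(4 x) + \sin(x) \cos(t) - 2 \sin(3 x) \cos(3 t)$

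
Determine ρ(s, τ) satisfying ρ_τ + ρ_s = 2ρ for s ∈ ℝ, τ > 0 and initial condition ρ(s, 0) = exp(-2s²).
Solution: Substitute ρ = exp(2τ)u, i.e. u = exp(-2τ)ρ.
By the product rule, ρ_τ = exp(2τ)(u_τ + 2u), ρ_s = exp(2τ)u_s.
Substituting into the PDE and dividing by exp(2τ): u_τ + 2u + u_s = 2u.
The lower-order terms cancel, leaving the standard advection equation u_τ + u_s = 0.
Initial data for u: u(s,0) = ρ(s,0) = exp(-2s²).
Solve for u:
  By method of characteristics (waves move right with speed 1):
  Along characteristics s - τ = const, u is constant, so u(s,τ) = f(s - τ) with f = u(·, 0).
Hence u(s,τ) = exp(-2(s - τ)²).
Transform back: ρ(s,τ) = exp(2τ)u(s,τ).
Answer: ρ(s, τ) = exp(2τ)exp(-2(s - τ)²)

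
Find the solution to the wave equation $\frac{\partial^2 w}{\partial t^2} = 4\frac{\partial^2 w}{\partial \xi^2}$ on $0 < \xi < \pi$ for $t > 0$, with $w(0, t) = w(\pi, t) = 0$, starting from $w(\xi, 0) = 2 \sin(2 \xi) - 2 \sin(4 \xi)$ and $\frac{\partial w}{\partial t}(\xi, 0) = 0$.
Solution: Using separation of variables $w = X(\xi)T(t)$:
Eigenfunctions: $\sin(n\xi)$, $n = 1, 2, 3, \ldots$
General solution: $w(\xi, t) = \sum [A_n \cos(2n t) + B_n \sin(2n t)] \sin(n\xi)$
From $w(\xi,0) = 2 \sin(2 \xi) - 2 \sin(4 \xi)$: $A_2=2, A_4=-2$. From $w_t(\xi,0) = 0$: all $B_n = 0$.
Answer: $w(\xi, t) = 2 \sin(2 \xi) \cos(4 t) - 2 \sin(4 \xi) \cos(8 t)$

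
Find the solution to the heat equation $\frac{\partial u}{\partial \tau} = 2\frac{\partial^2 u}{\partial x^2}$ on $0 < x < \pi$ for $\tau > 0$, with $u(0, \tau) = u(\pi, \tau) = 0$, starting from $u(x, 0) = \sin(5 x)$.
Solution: Separating variables: $u = \sum c_n e^{-2n^2\tau} \sin(nx)$. From $u(x,0) = \sin(5 x)$: $c_5=1$.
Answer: $u(x, \tau) = e^{-50 \tau} \sin(5 x)$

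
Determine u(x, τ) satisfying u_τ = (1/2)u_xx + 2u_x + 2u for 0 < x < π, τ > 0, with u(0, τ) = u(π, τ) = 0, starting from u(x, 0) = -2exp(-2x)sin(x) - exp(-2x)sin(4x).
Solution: Substitute u = exp(-2x)w.
Then u_x = exp(-2x)(w_x - 2w), u_xx = exp(-2x)(w_xx - 4w_x + 4w), u_τ = exp(-2x)w_τ; substituting and dividing by exp(-2x), the lower-order terms cancel: w_τ = (1/2)w_xx (standard heat equation).
Data for w: w(x,0) = exp(2x)u(x,0) = -2sin(x) - sin(4x). The boundary conditions carry over: w(0,τ) = w(π,τ) = 0.
Separating variables: w = Σ c_n exp(-n²τ/2) sin(nx). From w(x,0) = -2sin(x) - sin(4x): c_1=-2, c_4=-1.
So w(x,τ) = -exp(-8τ)sin(4x) - 2exp(-τ/2)sin(x), and u(x,τ) = exp(-2x)w(x,τ).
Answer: u(x, τ) = -exp(-2x)exp(-8τ)sin(4x) - 2exp(-2x)exp(-τ/2)sin(x)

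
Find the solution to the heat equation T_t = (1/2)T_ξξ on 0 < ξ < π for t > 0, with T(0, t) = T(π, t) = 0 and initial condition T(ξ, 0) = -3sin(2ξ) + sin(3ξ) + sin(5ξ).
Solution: Separating variables: T = Σ c_n exp(-n²t/2) sin(nξ). From T(ξ,0) = -3sin(2ξ) + sin(3ξ) + sin(5ξ): c_2=-3, c_3=1, c_5=1.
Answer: T(ξ, t) = -3exp(-2t)sin(2ξ) + exp(-9t/2)sin(3ξ) + exp(-25t/2)sin(5ξ)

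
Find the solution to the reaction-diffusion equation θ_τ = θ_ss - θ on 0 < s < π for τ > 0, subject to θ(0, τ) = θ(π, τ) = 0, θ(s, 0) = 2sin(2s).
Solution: Substitute θ = exp(-τ)u, i.e. u = exp(τ)θ.
By the product rule, θ_τ = exp(-τ)(u_τ - u), θ_ss = exp(-τ)u_ss.
Substituting into the PDE and dividing by exp(-τ): u_τ - u = u_ss - u.
The lower-order terms cancel, leaving the standard heat equation u_τ = u_ss.
Initial data for u: u(s,0) = θ(s,0) = 2sin(2s). The boundary conditions carry over: u(0,τ) = u(π,τ) = 0.
Solve for u:
  Using separation of variables u = X(s)G(τ):
  Eigenfunctions: sin(ns), n = 1, 2, 3, ...
  General solution: u(s, τ) = Σ c_n sin(ns) exp(-n² τ)
  Matching u(s,0) = 2sin(2s) term by term: c_2=2.
Hence u(s,τ) = 2exp(-4τ)sin(2s).
Transform back: θ(s,τ) = exp(-τ)u(s,τ).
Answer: θ(s, τ) = 2exp(-5τ)sin(2s)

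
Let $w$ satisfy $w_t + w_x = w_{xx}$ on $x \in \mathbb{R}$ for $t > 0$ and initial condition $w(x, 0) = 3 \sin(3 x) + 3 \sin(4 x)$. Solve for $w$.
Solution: Change to a moving frame: let $\eta = x - t$, $\sigma = t$ and write $w(x,t) = u(\eta,\sigma)$.
By the chain rule $w_t = u_{\sigma} - u_{\eta}$, $w_x = u_{\eta}$, $w_{xx} = u_{\eta\eta}$.
Then $w_t + w_x = u_{\sigma}$: the advection term cancels and the PDE becomes the heat equation $u_{\sigma} = u_{\eta\eta}$ on $\eta \in \mathbb{R}$.
Initial data: $u(\eta,0) = w(\eta,0) = 3 \sin(3 \eta) + 3 \sin(4 \eta)$.
On $\eta \in \mathbb{R}$ each mode satisfies $(\sin(n\eta))'' = -n^2 \sin(n\eta)$, so $e^{-n^2\sigma} \sin(n\eta)$ solves the heat equation; by superposition $u(\eta,\sigma) = \sum c_n e^{-n^2\sigma} \sin(n\eta)$.
Reading off the coefficients: $c_3=3, c_4=3$, so $u(\eta,\sigma) = 3 e^{-9 \sigma} \sin(3 \eta) + 3 e^{-16 \sigma} \sin(4 \eta)$.
Substituting back $\eta = x - t$, $\sigma = t$: $w(x,t) = u(x - t, t)$.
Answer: $w(x, t) = -3 e^{-9 t} \sin(3 t - 3 x) - 3 e^{-16 t} \sin(4 t - 4 x)$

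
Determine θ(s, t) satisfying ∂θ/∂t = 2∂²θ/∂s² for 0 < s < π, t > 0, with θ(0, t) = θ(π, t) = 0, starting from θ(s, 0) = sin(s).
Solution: Using separation of variables θ = X(s)G(t):
Eigenfunctions: sin(ns), n = 1, 2, 3, ...
General solution: θ(s, t) = Σ c_n sin(ns) exp(-2n² t)
Matching θ(s,0) = sin(s) term by term: c_1=1.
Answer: θ(s, t) = exp(-2t)sin(s)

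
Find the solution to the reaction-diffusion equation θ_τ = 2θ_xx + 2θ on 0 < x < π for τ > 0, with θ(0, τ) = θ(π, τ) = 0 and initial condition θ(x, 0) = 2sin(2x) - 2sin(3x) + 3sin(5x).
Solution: Substitute θ = exp(2τ)u, i.e. u = exp(-2τ)θ.
By the product rule, θ_τ = exp(2τ)(u_τ + 2u), θ_xx = exp(2τ)u_xx.
Substituting into the PDE and dividing by exp(2τ): u_τ + 2u = 2u_xx + 2u.
The lower-order terms cancel, leaving the standard heat equation u_τ = 2u_xx.
Initial data for u: u(x,0) = θ(x,0) = 2sin(2x) - 2sin(3x) + 3sin(5x). The boundary conditions carry over: u(0,τ) = u(π,τ) = 0.
Solve for u:
  Using separation of variables u = X(x)G(τ):
  Eigenfunctions: sin(nx), n = 1, 2, 3, ...
  General solution: u(x, τ) = Σ c_n sin(nx) exp(-2n² τ)
  Matching u(x,0) = 2sin(2x) - 2sin(3x) + 3sin(5x) term by term: c_2=2, c_3=-2, c_5=3.
Hence u(x,τ) = 2exp(-8τ)sin(2x) - 2exp(-18τ)sin(3x) + 3exp(-50τ)sin(5x).
Transform back: θ(x,τ) = exp(2τ)u(x,τ).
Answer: θ(x, τ) = 2exp(-6τ)sin(2x) - 2exp(-16τ)sin(3x) + 3exp(-48τ)sin(5x)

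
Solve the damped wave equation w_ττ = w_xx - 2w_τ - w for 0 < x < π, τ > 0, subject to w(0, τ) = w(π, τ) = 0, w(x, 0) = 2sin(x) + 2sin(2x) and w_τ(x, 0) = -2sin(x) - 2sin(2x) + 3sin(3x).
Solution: Substitute w = exp(-τ)u, i.e. u = exp(τ)w.
By the product rule, w_τ = exp(-τ)(u_τ - u), w_ττ = exp(-τ)(u_ττ - 2u_τ + u), w_xx = exp(-τ)u_xx.
Substituting into the PDE and dividing by exp(-τ): u_ττ - 2u_τ + u = u_xx - 2(u_τ - u) - u.
The lower-order terms cancel, leaving the standard wave equation u_ττ = u_xx.
Initial data for u: u(x,0) = w(x,0) = 2sin(x) + 2sin(2x); u_τ(x,0) = w_τ(x,0) + w(x,0) = 3sin(3x). The boundary conditions carry over: u(0,τ) = u(π,τ) = 0.
Solve for u:
  Using separation of variables u = X(x)T(τ):
  Eigenfunctions: sin(nx), n = 1, 2, 3, ...
  General solution: u(x, τ) = Σ [A_n cos(n τ) + B_n sin(n τ)] sin(nx)
  From u(x,0) = 2sin(x) + 2sin(2x): A_1=2, A_2=2. From u_τ(x,0) = 3sin(3x), using u_τ(x,0) = Σ ω_n B_n sin(nx) with ω_n = n: B_3 = 3/3 = 1.
Hence u(x,τ) = 2sin(x)cos(τ) + 2sin(2x)cos(2τ) + sin(3x)sin(3τ).
Transform back: w(x,τ) = exp(-τ)u(x,τ).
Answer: w(x, τ) = 2exp(-τ)sin(x)cos(τ) + 2exp(-τ)sin(2x)cos(2τ) + exp(-τ)sin(3x)sin(3τ)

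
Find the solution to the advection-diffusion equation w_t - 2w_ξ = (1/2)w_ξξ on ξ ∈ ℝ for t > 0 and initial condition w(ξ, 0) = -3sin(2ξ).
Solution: Moving frame: η = ξ + 2t, σ = t, w = u(η,σ), so w_t = u_σ + 2u_η and w_ξξ = u_ηη.
Hence w_t - 2w_ξ = u_σ and the PDE becomes the heat equation u_σ = (1/2)u_ηη on η ∈ ℝ.
Initial data: u(η,0) = w(η,0) = -3sin(2η). Each mode sin(nη) decays as exp(-n²σ/2) on ℝ, so u(η,σ) = Σ c_n exp(-n²σ/2) sin(nη) with c_2=-3: u(η,σ) = -3exp(-2σ)sin(2η).
Substituting back: w(ξ,t) = u(ξ + 2t, t).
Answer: w(ξ, t) = -3exp(-2t)sin(4t + 2ξ)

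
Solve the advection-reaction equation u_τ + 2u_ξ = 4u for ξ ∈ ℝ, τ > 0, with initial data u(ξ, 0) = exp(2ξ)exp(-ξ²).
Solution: Substitute u = exp(2ξ)w, i.e. w = exp(-2ξ)u.
By the product rule, u_ξ = exp(2ξ)(w_ξ + 2w), u_τ = exp(2ξ)w_τ.
Substituting into the PDE and dividing by exp(2ξ): w_τ + 2(w_ξ + 2w) = 4w.
The lower-order terms cancel, leaving the standard advection equation w_τ + 2w_ξ = 0.
Initial data for w: w(ξ,0) = exp(-2ξ)u(ξ,0) = exp(-ξ²).
Solve for w:
  By method of characteristics (waves move right with speed 2):
  Along characteristics ξ - 2τ = const, w is constant, so w(ξ,τ) = f(ξ - 2τ) with f = w(·, 0).
Hence w(ξ,τ) = exp(-(ξ - 2τ)²).
Transform back: u(ξ,τ) = exp(2ξ)w(ξ,τ).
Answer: u(ξ, τ) = exp(2ξ)exp(-(ξ - 2τ)²)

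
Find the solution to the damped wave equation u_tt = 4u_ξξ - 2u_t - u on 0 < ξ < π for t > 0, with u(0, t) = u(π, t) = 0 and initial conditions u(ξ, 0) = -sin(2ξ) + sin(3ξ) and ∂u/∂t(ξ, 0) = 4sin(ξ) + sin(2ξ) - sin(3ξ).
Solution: Substitute u = exp(-t)w.
Then u_t = exp(-t)(w_t - w), u_tt = exp(-t)(w_tt - 2w_t + w), u_ξξ = exp(-t)w_ξξ; substituting and dividing by exp(-t), the lower-order terms cancel: w_tt = 4w_ξξ (standard wave equation).
Data for w: w(ξ,0) = u(ξ,0) = -sin(2ξ) + sin(3ξ); w_t(ξ,0) = u_t(ξ,0) + u(ξ,0) = 4sin(ξ). The boundary conditions carry over: w(0,t) = w(π,t) = 0.
Separating variables: w = Σ [A_n cos(ω_n t) + B_n sin(ω_n t)] sin(nξ), ω_n = 2n. From ICs (B_n = velocity coefficient / ω_n): A_2=-1, A_3=1, B_1=2.
So w(ξ,t) = 2sin(2t)sin(ξ) - sin(2ξ)cos(4t) + sin(3ξ)cos(6t), and u(ξ,t) = exp(-t)w(ξ,t).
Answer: u(ξ, t) = 2exp(-t)sin(2t)sin(ξ) - exp(-t)sin(2ξ)cos(4t) + exp(-t)sin(3ξ)cos(6t)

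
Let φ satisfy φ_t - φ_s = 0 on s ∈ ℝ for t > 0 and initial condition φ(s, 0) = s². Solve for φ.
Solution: By characteristics (ds/dt = -1), φ(s,t) = f(s + t) with f = φ(·, 0).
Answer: φ(s, t) = s² + 2st + t²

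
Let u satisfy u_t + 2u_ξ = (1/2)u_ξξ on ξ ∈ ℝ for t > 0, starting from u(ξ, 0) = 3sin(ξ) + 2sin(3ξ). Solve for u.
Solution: Moving frame: η = ξ - 2t, σ = t, u = w(η,σ), so u_t = w_σ - 2w_η and u_ξξ = w_ηη.
Hence u_t + 2u_ξ = w_σ and the PDE becomes the heat equation w_σ = (1/2)w_ηη on η ∈ ℝ.
Initial data: w(η,0) = u(η,0) = 3sin(η) + 2sin(3η). Each mode sin(nη) decays as exp(-n²σ/2) on ℝ, so w(η,σ) = Σ c_n exp(-n²σ/2) sin(nη) with c_1=3, c_3=2: w(η,σ) = 3exp(-σ/2)sin(η) + 2exp(-9σ/2)sin(3η).
Substituting back: u(ξ,t) = w(ξ - 2t, t).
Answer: u(ξ, t) = -3exp(-t/2)sin(2t - ξ) - 2exp(-9t/2)sin(6t - 3ξ)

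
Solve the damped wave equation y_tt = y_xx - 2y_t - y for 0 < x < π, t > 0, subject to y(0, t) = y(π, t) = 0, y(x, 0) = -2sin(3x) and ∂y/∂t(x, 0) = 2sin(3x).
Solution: Substitute y = exp(-t)u, i.e. u = exp(t)y.
By the product rule, y_t = exp(-t)(u_t - u), y_tt = exp(-t)(u_tt - 2u_t + u), y_xx = exp(-t)u_xx.
Substituting into the PDE and dividing by exp(-t): u_tt - 2u_t + u = u_xx - 2(u_t - u) - u.
The lower-order terms cancel, leaving the standard wave equation u_tt = u_xx.
Initial data for u: u(x,0) = y(x,0) = -2sin(3x); u_t(x,0) = y_t(x,0) + y(x,0) = 0. The boundary conditions carry over: u(0,t) = u(π,t) = 0.
Solve for u:
  Using separation of variables u = X(x)T(t):
  Eigenfunctions: sin(nx), n = 1, 2, 3, ...
  General solution: u(x, t) = Σ [A_n cos(n t) + B_n sin(n t)] sin(nx)
  From u(x,0) = -2sin(3x): A_3=-2. From u_t(x,0) = 0: all B_n = 0.
Hence u(x,t) = -2sin(3x)cos(3t).
Transform back: y(x,t) = exp(-t)u(x,t).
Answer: y(x, t) = -2exp(-t)sin(3x)cos(3t)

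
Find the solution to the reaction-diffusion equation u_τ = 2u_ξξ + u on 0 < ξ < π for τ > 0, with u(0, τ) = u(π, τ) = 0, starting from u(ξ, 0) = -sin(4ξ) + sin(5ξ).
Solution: Substitute u = exp(τ)w.
Then u_τ = exp(τ)(w_τ + w), u_ξξ = exp(τ)w_ξξ; substituting and dividing by exp(τ), the lower-order terms cancel: w_τ = 2w_ξξ (standard heat equation).
Data for w: w(ξ,0) = u(ξ,0) = -sin(4ξ) + sin(5ξ). The boundary conditions carry over: w(0,τ) = w(π,τ) = 0.
Separating variables: w = Σ c_n exp(-2n²τ) sin(nξ). From w(ξ,0) = -sin(4ξ) + sin(5ξ): c_4=-1, c_5=1.
So w(ξ,τ) = -exp(-32τ)sin(4ξ) + exp(-50τ)sin(5ξ), and u(ξ,τ) = exp(τ)w(ξ,τ).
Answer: u(ξ, τ) = -exp(-31τ)sin(4ξ) + exp(-49τ)sin(5ξ)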